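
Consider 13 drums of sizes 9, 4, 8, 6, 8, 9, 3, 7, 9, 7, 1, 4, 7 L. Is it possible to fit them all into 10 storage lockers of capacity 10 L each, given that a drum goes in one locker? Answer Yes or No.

A valid assignment using 10 storage lockers:
  locker 1: 9 + 1 = 10
  locker 2: 9 = 9
  locker 3: 9 = 9
  locker 4: 8 = 8
  locker 5: 8 = 8
  locker 6: 7 + 3 = 10
  locker 7: 7 = 7
  locker 8: 7 = 7
  locker 9: 6 + 4 = 10
  locker 10: 4 = 4
Every load is within 10 L, so 10 storage lockers suffice.

Yes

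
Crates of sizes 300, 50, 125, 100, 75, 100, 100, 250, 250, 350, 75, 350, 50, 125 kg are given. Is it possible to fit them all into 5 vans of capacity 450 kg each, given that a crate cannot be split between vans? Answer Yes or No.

Total = 2300 kg; ⌈2300/450⌉ = 6.
At least 6 vans are required, but only 5 are allowed.

No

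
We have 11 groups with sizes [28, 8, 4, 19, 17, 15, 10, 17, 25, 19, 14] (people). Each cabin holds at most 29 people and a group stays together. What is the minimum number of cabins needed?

Total = 28 + 25 + 19 + 19 + 17 + 17 + 15 + 14 + 10 + 8 + 4 = 176 people.
Lower bound: ⌈176/29⌉ = 7 cabins.
A packing using 7 cabins:
  cabin 1: 28 = 28
  cabin 2: 25 + 4 = 29
  cabin 3: 19 + 10 = 29
  cabin 4: 19 + 8 = 27
  cabin 5: 17 = 17
  cabin 6: 17 = 17
  cabin 7: 15 + 14 = 29
This matches the lower bound, so 7 is optimal.

7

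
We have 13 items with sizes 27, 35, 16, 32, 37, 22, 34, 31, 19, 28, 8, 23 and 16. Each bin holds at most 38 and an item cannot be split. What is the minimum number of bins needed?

Total = 37 + 35 + 34 + 32 + 31 + 28 + 27 + 23 + 22 + 19 + 16 + 16 + 8 = 328.
Lower bound: ⌈328/38⌉ = 9 bins.
A packing using 10 bins:
  bin 1: 37 = 37
  bin 2: 35 = 35
  bin 3: 34 = 34
  bin 4: 32 = 32
  bin 5: 31 = 31
  bin 6: 28 + 8 = 36
  bin 7: 27 = 27
  bin 8: 23 = 23
  bin 9: 22 + 16 = 38
  bin 10: 19 + 16 = 35
No arrangement into 9 bins stays within capacity, so 10 is optimal.

10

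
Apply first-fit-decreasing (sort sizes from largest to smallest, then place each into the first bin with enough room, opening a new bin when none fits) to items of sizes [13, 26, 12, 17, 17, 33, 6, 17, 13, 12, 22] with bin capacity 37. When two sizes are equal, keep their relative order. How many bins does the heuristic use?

6

Sorted descending: 33, 26, 22, 17, 17, 17, 13, 13, 12, 12, 6.
  33 → bin 1 (new)  [load 33/37]
  26 → bin 2 (new)  [load 26/37]
  22 → bin 3 (new)  [load 22/37]
  17 → bin 4 (new)  [load 17/37]
  17 → bin 4  [load 34/37]
  17 → bin 5 (new)  [load 17/37]
  13 → bin 3  [load 35/37]
  13 → bin 5  [load 30/37]
  12 → bin 6 (new)  [load 12/37]
  12 → bin 6  [load 24/37]
  6 → bin 2  [load 32/37]
6 bins opened.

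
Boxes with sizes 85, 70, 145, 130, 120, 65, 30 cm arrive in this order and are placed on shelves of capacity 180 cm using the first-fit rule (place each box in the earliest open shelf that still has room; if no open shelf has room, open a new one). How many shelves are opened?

  85 → shelf 1 (new)  [load 85/180]
  70 → shelf 1  [load 155/180]
  145 → shelf 2 (new)  [load 145/180]
  130 → shelf 3 (new)  [load 130/180]
  120 → shelf 4 (new)  [load 120/180]
  65 → shelf 5 (new)  [load 65/180]
  30 → shelf 2  [load 175/180]
5 shelves opened.

5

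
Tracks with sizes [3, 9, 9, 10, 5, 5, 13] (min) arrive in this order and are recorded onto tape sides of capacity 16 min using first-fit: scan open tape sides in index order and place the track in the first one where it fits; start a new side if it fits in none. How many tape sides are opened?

  3 → side 1 (new)  [load 3/16]
  9 → side 1  [load 12/16]
  9 → side 2 (new)  [load 9/16]
  10 → side 3 (new)  [load 10/16]
  5 → side 2  [load 14/16]
  5 → side 3  [load 15/16]
  13 → side 4 (new)  [load 13/16]
4 tape sides opened.

4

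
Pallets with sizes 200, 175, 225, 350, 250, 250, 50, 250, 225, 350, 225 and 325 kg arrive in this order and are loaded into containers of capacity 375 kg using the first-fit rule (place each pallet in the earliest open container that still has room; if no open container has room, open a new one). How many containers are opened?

10

  200 → container 1 (new)  [load 200/375]
  175 → container 1  [load 375/375]
  225 → container 2 (new)  [load 225/375]
  350 → container 3 (new)  [load 350/375]
  250 → container 4 (new)  [load 250/375]
  250 → container 5 (new)  [load 250/375]
  50 → container 2  [load 275/375]
  250 → container 6 (new)  [load 250/375]
  225 → container 7 (new)  [load 225/375]
  350 → container 8 (new)  [load 350/375]
  225 → container 9 (new)  [load 225/375]
  325 → container 10 (new)  [load 325/375]
10 containers opened.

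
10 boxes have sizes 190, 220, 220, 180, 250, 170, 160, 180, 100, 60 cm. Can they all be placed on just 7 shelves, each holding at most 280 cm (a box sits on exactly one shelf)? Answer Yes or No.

Total = 1730 cm; ⌈1730/280⌉ = 7.
8 boxes each exceed half the capacity and cannot share a shelf, forcing at least 8 shelves.
At least 8 shelves are required, but only 7 are allowed.

No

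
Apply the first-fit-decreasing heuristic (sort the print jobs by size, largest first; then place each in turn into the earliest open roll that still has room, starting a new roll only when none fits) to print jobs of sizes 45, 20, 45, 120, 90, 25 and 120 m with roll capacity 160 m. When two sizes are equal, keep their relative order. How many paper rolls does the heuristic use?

4

Sorted descending: 120, 120, 90, 45, 45, 25, 20.
  120 → roll 1 (new)  [load 120/160]
  120 → roll 2 (new)  [load 120/160]
  90 → roll 3 (new)  [load 90/160]
  45 → roll 3  [load 135/160]
  45 → roll 4 (new)  [load 45/160]
  25 → roll 1  [load 145/160]
  20 → roll 2  [load 140/160]
4 paper rolls opened.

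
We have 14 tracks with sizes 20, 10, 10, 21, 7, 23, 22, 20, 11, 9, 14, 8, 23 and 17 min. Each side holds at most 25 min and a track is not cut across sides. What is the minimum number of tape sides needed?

Total = 23 + 23 + 22 + 21 + 20 + 20 + 17 + 14 + 11 + 10 + 10 + 9 + 8 + 7 = 215 min.
Lower bound: ⌈215/25⌉ = 9 tape sides.
A packing using 10 tape sides:
  side 1: 23 = 23
  side 2: 23 = 23
  side 3: 22 = 22
  side 4: 21 = 21
  side 5: 20 = 20
  side 6: 20 = 20
  side 7: 17 + 8 = 25
  side 8: 14 + 11 = 25
  side 9: 10 + 10 = 20
  side 10: 9 + 7 = 16
No arrangement into 9 tape sides stays within capacity, so 10 is optimal.

10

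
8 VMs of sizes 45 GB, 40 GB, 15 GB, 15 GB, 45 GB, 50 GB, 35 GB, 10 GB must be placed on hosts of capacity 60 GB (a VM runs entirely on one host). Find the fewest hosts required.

5

Total = 50 + 45 + 45 + 40 + 35 + 15 + 15 + 10 = 255 GB.
Lower bound: ⌈255/60⌉ = 5 hosts.
A packing using 5 hosts:
  host 1: 50 + 10 = 60
  host 2: 45 + 15 = 60
  host 3: 45 + 15 = 60
  host 4: 40 = 40
  host 5: 35 = 35
This matches the lower bound, so 5 is optimal.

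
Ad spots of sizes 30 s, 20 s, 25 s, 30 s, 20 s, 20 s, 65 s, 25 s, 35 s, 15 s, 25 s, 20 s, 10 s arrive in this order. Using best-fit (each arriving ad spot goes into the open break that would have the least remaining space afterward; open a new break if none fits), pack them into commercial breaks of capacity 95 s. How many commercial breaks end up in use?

  30 → break 1 (new)  [load 30/95]
  20 → break 1  [load 50/95]
  25 → break 1  [load 75/95]
  30 → break 2 (new)  [load 30/95]
  20 → break 1  [load 95/95]
  20 → break 2  [load 50/95]
  65 → break 3 (new)  [load 65/95]
  25 → break 3  [load 90/95]
  35 → break 2  [load 85/95]
  15 → break 4 (new)  [load 15/95]
  25 → break 4  [load 40/95]
  20 → break 4  [load 60/95]
  10 → break 2  [load 95/95]
4 commercial breaks opened.

4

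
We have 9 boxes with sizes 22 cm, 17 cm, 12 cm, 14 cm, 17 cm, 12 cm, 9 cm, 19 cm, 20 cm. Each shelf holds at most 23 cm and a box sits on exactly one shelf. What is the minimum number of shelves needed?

8

Total = 22 + 20 + 19 + 17 + 17 + 14 + 12 + 12 + 9 = 142 cm.
Lower bound: ⌈142/23⌉ = 7 shelves.
Also, 8 boxes each exceed 23/2 cm, and no two of those can share a shelf, so at least 8 shelves are needed.
A packing using 8 shelves:
  shelf 1: 22 = 22
  shelf 2: 20 = 20
  shelf 3: 19 = 19
  shelf 4: 17 = 17
  shelf 5: 17 = 17
  shelf 6: 14 + 9 = 23
  shelf 7: 12 = 12
  shelf 8: 12 = 12
This matches the lower bound, so 8 is optimal.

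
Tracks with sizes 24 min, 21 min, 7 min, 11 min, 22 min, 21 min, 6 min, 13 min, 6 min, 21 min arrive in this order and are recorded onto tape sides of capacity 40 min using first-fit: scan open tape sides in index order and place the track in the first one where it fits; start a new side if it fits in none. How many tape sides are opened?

5

  24 → side 1 (new)  [load 24/40]
  21 → side 2 (new)  [load 21/40]
  7 → side 1  [load 31/40]
  11 → side 2  [load 32/40]
  22 → side 3 (new)  [load 22/40]
  21 → side 4 (new)  [load 21/40]
  6 → side 1  [load 37/40]
  13 → side 3  [load 35/40]
  6 → side 2  [load 38/40]
  21 → side 5 (new)  [load 21/40]
5 tape sides opened.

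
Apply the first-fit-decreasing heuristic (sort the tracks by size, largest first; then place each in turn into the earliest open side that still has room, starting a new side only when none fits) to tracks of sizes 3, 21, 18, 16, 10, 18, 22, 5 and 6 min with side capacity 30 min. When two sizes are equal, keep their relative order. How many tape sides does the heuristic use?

Sorted descending: 22, 21, 18, 18, 16, 10, 6, 5, 3.
  22 → side 1 (new)  [load 22/30]
  21 → side 2 (new)  [load 21/30]
  18 → side 3 (new)  [load 18/30]
  18 → side 4 (new)  [load 18/30]
  16 → side 5 (new)  [load 16/30]
  10 → side 3  [load 28/30]
  6 → side 1  [load 28/30]
  5 → side 2  [load 26/30]
  3 → side 2  [load 29/30]
5 tape sides opened.

5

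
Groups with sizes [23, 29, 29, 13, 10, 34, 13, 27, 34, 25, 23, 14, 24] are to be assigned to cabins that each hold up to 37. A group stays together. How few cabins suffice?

Total = 34 + 34 + 29 + 29 + 27 + 25 + 24 + 23 + 23 + 14 + 13 + 13 + 10 = 298.
Lower bound: ⌈298/37⌉ = 9 cabins.
A packing using 9 cabins:
  cabin 1: 34 = 34
  cabin 2: 34 = 34
  cabin 3: 29 = 29
  cabin 4: 29 = 29
  cabin 5: 27 + 10 = 37
  cabin 6: 25 = 25
  cabin 7: 24 + 13 = 37
  cabin 8: 23 + 14 = 37
  cabin 9: 23 + 13 = 36
This matches the lower bound, so 9 is optimal.

9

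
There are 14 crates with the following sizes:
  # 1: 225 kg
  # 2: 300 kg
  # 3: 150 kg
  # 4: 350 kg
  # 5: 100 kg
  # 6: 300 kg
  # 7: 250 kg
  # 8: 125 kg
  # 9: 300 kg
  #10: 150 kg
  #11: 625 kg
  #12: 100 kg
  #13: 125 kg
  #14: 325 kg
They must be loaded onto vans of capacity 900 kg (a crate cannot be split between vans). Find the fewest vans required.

4

Total = 625 + 350 + 325 + 300 + 300 + 300 + 250 + 225 + 150 + 150 + 125 + 125 + 100 + 100 = 3425 kg.
Lower bound: ⌈3425/900⌉ = 4 vans.
A packing using 4 vans:
  van 1: 625 + 250 = 875
  van 2: 350 + 325 + 225 = 900
  van 3: 300 + 300 + 300 = 900
  van 4: 150 + 150 + 125 + 125 + 100 + 100 = 750
This matches the lower bound, so 4 is optimal.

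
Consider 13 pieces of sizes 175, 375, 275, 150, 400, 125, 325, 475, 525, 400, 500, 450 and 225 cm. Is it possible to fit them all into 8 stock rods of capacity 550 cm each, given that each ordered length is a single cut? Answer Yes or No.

Total = 4400 cm; ⌈4400/550⌉ = 8.
The bound of 8 does not rule out 8, but exhaustive search shows no assignment into 8 stock rods of capacity 550 cm exists — the minimum is 9.

No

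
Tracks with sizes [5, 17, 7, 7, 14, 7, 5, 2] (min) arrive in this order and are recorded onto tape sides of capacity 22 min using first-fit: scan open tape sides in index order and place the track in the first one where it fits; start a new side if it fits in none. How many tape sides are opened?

3

  5 → side 1 (new)  [load 5/22]
  17 → side 1  [load 22/22]
  7 → side 2 (new)  [load 7/22]
  7 → side 2  [load 14/22]
  14 → side 3 (new)  [load 14/22]
  7 → side 2  [load 21/22]
  5 → side 3  [load 19/22]
  2 → side 3  [load 21/22]
3 tape sides opened.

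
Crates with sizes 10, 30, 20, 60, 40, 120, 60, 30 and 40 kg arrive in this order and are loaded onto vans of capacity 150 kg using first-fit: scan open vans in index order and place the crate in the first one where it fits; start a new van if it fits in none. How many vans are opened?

3

  10 → van 1 (new)  [load 10/150]
  30 → van 1  [load 40/150]
  20 → van 1  [load 60/150]
  60 → van 1  [load 120/150]
  40 → van 2 (new)  [load 40/150]
  120 → van 3 (new)  [load 120/150]
  60 → van 2  [load 100/150]
  30 → van 1  [load 150/150]
  40 → van 2  [load 140/150]
3 vans opened.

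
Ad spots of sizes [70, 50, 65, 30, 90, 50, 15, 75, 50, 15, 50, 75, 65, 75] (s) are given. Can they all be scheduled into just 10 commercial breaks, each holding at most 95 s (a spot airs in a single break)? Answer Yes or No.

Total = 775 s; ⌈775/95⌉ = 9.
11 ad spots each exceed half the capacity and cannot share a break, forcing at least 11 commercial breaks.
At least 11 commercial breaks are required, but only 10 are allowed.

No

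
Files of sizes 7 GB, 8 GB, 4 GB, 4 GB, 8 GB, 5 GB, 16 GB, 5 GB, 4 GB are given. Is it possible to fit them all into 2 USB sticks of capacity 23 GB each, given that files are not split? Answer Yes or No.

No

Total = 61 GB; ⌈61/23⌉ = 3.
At least 3 USB sticks are required, but only 2 are allowed.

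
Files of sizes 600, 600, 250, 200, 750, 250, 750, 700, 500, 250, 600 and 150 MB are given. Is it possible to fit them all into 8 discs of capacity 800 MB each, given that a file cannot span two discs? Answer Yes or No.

A valid assignment using 8 discs:
  disc 1: 750 = 750
  disc 2: 750 = 750
  disc 3: 700 = 700
  disc 4: 600 + 200 = 800
  disc 5: 600 + 150 = 750
  disc 6: 600 = 600
  disc 7: 500 + 250 = 750
  disc 8: 250 + 250 = 500
Every load is within 800 MB, so 8 discs suffice.

Yes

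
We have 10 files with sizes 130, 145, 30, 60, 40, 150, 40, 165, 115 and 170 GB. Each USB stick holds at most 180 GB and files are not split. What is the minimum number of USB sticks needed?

Total = 170 + 165 + 150 + 145 + 130 + 115 + 60 + 40 + 40 + 30 = 1045 GB.
Lower bound: ⌈1045/180⌉ = 6 USB sticks.
A packing using 7 USB sticks:
  USB stick 1: 170 = 170
  USB stick 2: 165 = 165
  USB stick 3: 150 + 30 = 180
  USB stick 4: 145 = 145
  USB stick 5: 130 + 40 = 170
  USB stick 6: 115 + 60 = 175
  USB stick 7: 40 = 40
No arrangement into 6 USB sticks stays within capacity, so 7 is optimal.

7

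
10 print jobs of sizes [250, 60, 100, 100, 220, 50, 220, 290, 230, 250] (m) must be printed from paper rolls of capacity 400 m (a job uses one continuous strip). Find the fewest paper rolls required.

6

Total = 290 + 250 + 250 + 230 + 220 + 220 + 100 + 100 + 60 + 50 = 1770 m.
Lower bound: ⌈1770/400⌉ = 5 paper rolls.
Also, 6 print jobs each exceed 200 m, and no two of those can share a roll, so at least 6 paper rolls are needed.
A packing using 6 paper rolls:
  roll 1: 290 + 100 = 390
  roll 2: 250 + 100 + 50 = 400
  roll 3: 250 + 60 = 310
  roll 4: 230 = 230
  roll 5: 220 = 220
  roll 6: 220 = 220
This matches the lower bound, so 6 is optimal.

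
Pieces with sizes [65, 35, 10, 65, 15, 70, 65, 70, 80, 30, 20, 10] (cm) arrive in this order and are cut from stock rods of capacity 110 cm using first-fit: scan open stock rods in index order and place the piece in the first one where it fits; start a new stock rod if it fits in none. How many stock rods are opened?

6

  65 → stock rod 1 (new)  [load 65/110]
  35 → stock rod 1  [load 100/110]
  10 → stock rod 1  [load 110/110]
  65 → stock rod 2 (new)  [load 65/110]
  15 → stock rod 2  [load 80/110]
  70 → stock rod 3 (new)  [load 70/110]
  65 → stock rod 4 (new)  [load 65/110]
  70 → stock rod 5 (new)  [load 70/110]
  80 → stock rod 6 (new)  [load 80/110]
  30 → stock rod 2  [load 110/110]
  20 → stock rod 3  [load 90/110]
  10 → stock rod 3  [load 100/110]
6 stock rods opened.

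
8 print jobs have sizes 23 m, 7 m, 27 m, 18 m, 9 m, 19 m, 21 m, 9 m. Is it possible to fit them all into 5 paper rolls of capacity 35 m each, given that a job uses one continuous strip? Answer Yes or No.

Yes

A valid assignment using 5 paper rolls:
  roll 1: 27 + 7 = 34
  roll 2: 23 + 9 = 32
  roll 3: 21 + 9 = 30
  roll 4: 19 = 19
  roll 5: 18 = 18
Every load is within 35 m, so 5 paper rolls suffice.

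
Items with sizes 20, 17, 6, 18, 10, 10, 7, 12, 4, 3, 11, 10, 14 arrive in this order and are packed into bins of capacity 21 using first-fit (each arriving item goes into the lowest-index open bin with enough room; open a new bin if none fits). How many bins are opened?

8

  20 → bin 1 (new)  [load 20/21]
  17 → bin 2 (new)  [load 17/21]
  6 → bin 3 (new)  [load 6/21]
  18 → bin 4 (new)  [load 18/21]
  10 → bin 3  [load 16/21]
  10 → bin 5 (new)  [load 10/21]
  7 → bin 5  [load 17/21]
  12 → bin 6 (new)  [load 12/21]
  4 → bin 2  [load 21/21]
  3 → bin 3  [load 19/21]
  11 → bin 7 (new)  [load 11/21]
  10 → bin 7  [load 21/21]
  14 → bin 8 (new)  [load 14/21]
8 bins opened.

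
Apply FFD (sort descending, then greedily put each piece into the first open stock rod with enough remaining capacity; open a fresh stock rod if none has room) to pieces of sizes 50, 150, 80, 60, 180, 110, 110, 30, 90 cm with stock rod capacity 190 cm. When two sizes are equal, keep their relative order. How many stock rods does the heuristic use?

Sorted descending: 180, 150, 110, 110, 90, 80, 60, 50, 30.
  180 → stock rod 1 (new)  [load 180/190]
  150 → stock rod 2 (new)  [load 150/190]
  110 → stock rod 3 (new)  [load 110/190]
  110 → stock rod 4 (new)  [load 110/190]
  90 → stock rod 5 (new)  [load 90/190]
  80 → stock rod 3  [load 190/190]
  60 → stock rod 4  [load 170/190]
  50 → stock rod 5  [load 140/190]
  30 → stock rod 2  [load 180/190]
5 stock rods opened.

5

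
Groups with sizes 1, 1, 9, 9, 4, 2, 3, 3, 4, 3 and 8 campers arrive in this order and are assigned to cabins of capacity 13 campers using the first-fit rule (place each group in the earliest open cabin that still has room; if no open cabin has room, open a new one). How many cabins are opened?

  1 → cabin 1 (new)  [load 1/13]
  1 → cabin 1  [load 2/13]
  9 → cabin 1  [load 11/13]
  9 → cabin 2 (new)  [load 9/13]
  4 → cabin 2  [load 13/13]
  2 → cabin 1  [load 13/13]
  3 → cabin 3 (new)  [load 3/13]
  3 → cabin 3  [load 6/13]
  4 → cabin 3  [load 10/13]
  3 → cabin 3  [load 13/13]
  8 → cabin 4 (new)  [load 8/13]
4 cabins opened.

4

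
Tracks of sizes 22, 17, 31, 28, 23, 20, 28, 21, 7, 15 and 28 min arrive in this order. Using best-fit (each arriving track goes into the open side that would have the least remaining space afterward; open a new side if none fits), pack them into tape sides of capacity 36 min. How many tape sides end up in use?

  22 → side 1 (new)  [load 22/36]
  17 → side 2 (new)  [load 17/36]
  31 → side 3 (new)  [load 31/36]
  28 → side 4 (new)  [load 28/36]
  23 → side 5 (new)  [load 23/36]
  20 → side 6 (new)  [load 20/36]
  28 → side 7 (new)  [load 28/36]
  21 → side 8 (new)  [load 21/36]
  7 → side 4  [load 35/36]
  15 → side 8  [load 36/36]
  28 → side 9 (new)  [load 28/36]
9 tape sides opened.

9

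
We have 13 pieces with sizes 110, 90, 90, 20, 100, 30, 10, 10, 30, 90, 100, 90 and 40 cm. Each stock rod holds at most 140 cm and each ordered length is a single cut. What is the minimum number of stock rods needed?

7

Total = 110 + 100 + 100 + 90 + 90 + 90 + 90 + 40 + 30 + 30 + 20 + 10 + 10 = 810 cm.
Lower bound: ⌈810/140⌉ = 6 stock rods.
Also, 7 pieces each exceed 70 cm, and no two of those can share a stock rod, so at least 7 stock rods are needed.
A packing using 7 stock rods:
  stock rod 1: 110 + 30 = 140
  stock rod 2: 100 + 40 = 140
  stock rod 3: 100 + 30 + 10 = 140
  stock rod 4: 90 + 20 + 10 = 120
  stock rod 5: 90 = 90
  stock rod 6: 90 = 90
  stock rod 7: 90 = 90
This matches the lower bound, so 7 is optimal.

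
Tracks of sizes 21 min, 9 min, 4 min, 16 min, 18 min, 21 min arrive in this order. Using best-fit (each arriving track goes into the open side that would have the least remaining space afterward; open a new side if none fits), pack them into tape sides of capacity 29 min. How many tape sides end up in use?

  21 → side 1 (new)  [load 21/29]
  9 → side 2 (new)  [load 9/29]
  4 → side 1  [load 25/29]
  16 → side 2  [load 25/29]
  18 → side 3 (new)  [load 18/29]
  21 → side 4 (new)  [load 21/29]
4 tape sides opened.

4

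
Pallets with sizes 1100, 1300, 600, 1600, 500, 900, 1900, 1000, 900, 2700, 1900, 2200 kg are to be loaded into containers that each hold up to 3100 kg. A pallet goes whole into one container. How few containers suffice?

6

Total = 2700 + 2200 + 1900 + 1900 + 1600 + 1300 + 1100 + 1000 + 900 + 900 + 600 + 500 = 16600 kg.
Lower bound: ⌈16600/3100⌉ = 6 containers.
A packing using 6 containers:
  container 1: 2700 = 2700
  container 2: 2200 + 900 = 3100
  container 3: 1900 + 1100 = 3000
  container 4: 1900 + 1000 = 2900
  container 5: 1600 + 1300 = 2900
  container 6: 900 + 600 + 500 = 2000
This matches the lower bound, so 6 is optimal.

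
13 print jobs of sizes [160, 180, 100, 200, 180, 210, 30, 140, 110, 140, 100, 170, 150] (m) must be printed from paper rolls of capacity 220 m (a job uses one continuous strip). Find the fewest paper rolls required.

11

Total = 210 + 200 + 180 + 180 + 170 + 160 + 150 + 140 + 140 + 110 + 100 + 100 + 30 = 1870 m.
Lower bound: ⌈1870/220⌉ = 9 paper rolls.
A packing using 11 paper rolls:
  roll 1: 210 = 210
  roll 2: 200 = 200
  roll 3: 180 + 30 = 210
  roll 4: 180 = 180
  roll 5: 170 = 170
  roll 6: 160 = 160
  roll 7: 150 = 150
  roll 8: 140 = 140
  roll 9: 140 = 140
  roll 10: 110 + 100 = 210
  roll 11: 100 = 100
No arrangement into 10 paper rolls stays within capacity, so 11 is optimal.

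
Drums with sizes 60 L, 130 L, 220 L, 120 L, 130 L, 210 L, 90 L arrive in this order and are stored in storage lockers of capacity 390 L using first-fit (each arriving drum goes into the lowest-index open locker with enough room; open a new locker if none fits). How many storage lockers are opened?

3

  60 → locker 1 (new)  [load 60/390]
  130 → locker 1  [load 190/390]
  220 → locker 2 (new)  [load 220/390]
  120 → locker 1  [load 310/390]
  130 → locker 2  [load 350/390]
  210 → locker 3 (new)  [load 210/390]
  90 → locker 3  [load 300/390]
3 storage lockers opened.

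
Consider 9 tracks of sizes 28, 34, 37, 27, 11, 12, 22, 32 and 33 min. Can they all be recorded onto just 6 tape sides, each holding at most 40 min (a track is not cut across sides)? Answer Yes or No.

No

Total = 236 min; ⌈236/40⌉ = 6.
7 tracks each exceed half the capacity and cannot share a side, forcing at least 7 tape sides.
At least 7 tape sides are required, but only 6 are allowed.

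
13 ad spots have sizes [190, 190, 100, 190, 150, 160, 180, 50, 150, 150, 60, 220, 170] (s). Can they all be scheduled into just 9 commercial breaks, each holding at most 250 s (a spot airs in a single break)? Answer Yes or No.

No

Total = 1960 s; ⌈1960/250⌉ = 8.
10 ad spots each exceed half the capacity and cannot share a break, forcing at least 10 commercial breaks.
At least 10 commercial breaks are required, but only 9 are allowed.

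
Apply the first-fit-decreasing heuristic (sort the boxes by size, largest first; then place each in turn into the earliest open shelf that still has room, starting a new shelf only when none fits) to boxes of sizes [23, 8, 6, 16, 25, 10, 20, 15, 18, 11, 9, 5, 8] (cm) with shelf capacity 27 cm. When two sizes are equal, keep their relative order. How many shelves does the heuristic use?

7

Sorted descending: 25, 23, 20, 18, 16, 15, 11, 10, 9, 8, 8, 6, 5.
  25 → shelf 1 (new)  [load 25/27]
  23 → shelf 2 (new)  [load 23/27]
  20 → shelf 3 (new)  [load 20/27]
  18 → shelf 4 (new)  [load 18/27]
  16 → shelf 5 (new)  [load 16/27]
  15 → shelf 6 (new)  [load 15/27]
  11 → shelf 5  [load 27/27]
  10 → shelf 6  [load 25/27]
  9 → shelf 4  [load 27/27]
  8 → shelf 7 (new)  [load 8/27]
  8 → shelf 7  [load 16/27]
  6 → shelf 3  [load 26/27]
  5 → shelf 7  [load 21/27]
7 shelves opened.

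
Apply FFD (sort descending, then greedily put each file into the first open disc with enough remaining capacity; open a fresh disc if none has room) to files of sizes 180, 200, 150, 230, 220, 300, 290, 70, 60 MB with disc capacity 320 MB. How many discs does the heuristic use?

7

Sorted descending: 300, 290, 230, 220, 200, 180, 150, 70, 60.
  300 → disc 1 (new)  [load 300/320]
  290 → disc 2 (new)  [load 290/320]
  230 → disc 3 (new)  [load 230/320]
  220 → disc 4 (new)  [load 220/320]
  200 → disc 5 (new)  [load 200/320]
  180 → disc 6 (new)  [load 180/320]
  150 → disc 7 (new)  [load 150/320]
  70 → disc 3  [load 300/320]
  60 → disc 4  [load 280/320]
7 discs opened.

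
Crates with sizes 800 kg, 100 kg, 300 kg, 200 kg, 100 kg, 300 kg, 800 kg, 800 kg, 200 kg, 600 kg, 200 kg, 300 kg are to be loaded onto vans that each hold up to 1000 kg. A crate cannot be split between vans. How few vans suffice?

5

Total = 800 + 800 + 800 + 600 + 300 + 300 + 300 + 200 + 200 + 200 + 100 + 100 = 4700 kg.
Lower bound: ⌈4700/1000⌉ = 5 vans.
A packing using 5 vans:
  van 1: 800 + 200 = 1000
  van 2: 800 + 200 = 1000
  van 3: 800 + 200 = 1000
  van 4: 600 + 300 + 100 = 1000
  van 5: 300 + 300 + 100 = 700
This matches the lower bound, so 5 is optimal.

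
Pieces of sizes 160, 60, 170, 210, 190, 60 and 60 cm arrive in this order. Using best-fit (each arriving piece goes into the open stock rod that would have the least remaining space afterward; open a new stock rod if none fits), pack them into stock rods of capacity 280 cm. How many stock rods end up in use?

  160 → stock rod 1 (new)  [load 160/280]
  60 → stock rod 1  [load 220/280]
  170 → stock rod 2 (new)  [load 170/280]
  210 → stock rod 3 (new)  [load 210/280]
  190 → stock rod 4 (new)  [load 190/280]
  60 → stock rod 1  [load 280/280]
  60 → stock rod 3  [load 270/280]
4 stock rods opened.

4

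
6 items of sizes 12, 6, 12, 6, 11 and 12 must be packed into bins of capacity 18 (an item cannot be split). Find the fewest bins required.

Total = 12 + 12 + 12 + 11 + 6 + 6 = 59.
Lower bound: ⌈59/18⌉ = 4 bins.
A packing using 4 bins:
  bin 1: 12 + 6 = 18
  bin 2: 12 + 6 = 18
  bin 3: 12 = 12
  bin 4: 11 = 11
This matches the lower bound, so 4 is optimal.

4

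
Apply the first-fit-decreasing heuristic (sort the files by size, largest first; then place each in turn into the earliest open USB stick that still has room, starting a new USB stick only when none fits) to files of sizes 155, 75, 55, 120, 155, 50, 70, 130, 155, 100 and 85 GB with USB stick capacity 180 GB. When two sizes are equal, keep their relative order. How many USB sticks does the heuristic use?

Sorted descending: 155, 155, 155, 130, 120, 100, 85, 75, 70, 55, 50.
  155 → USB stick 1 (new)  [load 155/180]
  155 → USB stick 2 (new)  [load 155/180]
  155 → USB stick 3 (new)  [load 155/180]
  130 → USB stick 4 (new)  [load 130/180]
  120 → USB stick 5 (new)  [load 120/180]
  100 → USB stick 6 (new)  [load 100/180]
  85 → USB stick 7 (new)  [load 85/180]
  75 → USB stick 6  [load 175/180]
  70 → USB stick 7  [load 155/180]
  55 → USB stick 5  [load 175/180]
  50 → USB stick 4  [load 180/180]
7 USB sticks opened.

7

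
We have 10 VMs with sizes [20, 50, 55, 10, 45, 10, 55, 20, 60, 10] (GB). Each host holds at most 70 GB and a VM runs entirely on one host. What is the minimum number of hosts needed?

5

Total = 60 + 55 + 55 + 50 + 45 + 20 + 20 + 10 + 10 + 10 = 335 GB.
Lower bound: ⌈335/70⌉ = 5 hosts.
A packing using 5 hosts:
  host 1: 60 + 10 = 70
  host 2: 55 + 10 = 65
  host 3: 55 + 10 = 65
  host 4: 50 + 20 = 70
  host 5: 45 + 20 = 65
This matches the lower bound, so 5 is optimal.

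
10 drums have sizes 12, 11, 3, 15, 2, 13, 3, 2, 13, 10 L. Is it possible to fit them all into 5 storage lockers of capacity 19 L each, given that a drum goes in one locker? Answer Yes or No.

No

Total = 84 L; ⌈84/19⌉ = 5.
6 drums each exceed half the capacity and cannot share a locker, forcing at least 6 storage lockers.
At least 6 storage lockers are required, but only 5 are allowed.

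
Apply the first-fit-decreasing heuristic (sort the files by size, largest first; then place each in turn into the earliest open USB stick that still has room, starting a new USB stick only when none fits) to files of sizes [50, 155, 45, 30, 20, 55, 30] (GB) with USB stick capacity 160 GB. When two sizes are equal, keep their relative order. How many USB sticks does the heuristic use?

3

Sorted descending: 155, 55, 50, 45, 30, 30, 20.
  155 → USB stick 1 (new)  [load 155/160]
  55 → USB stick 2 (new)  [load 55/160]
  50 → USB stick 2  [load 105/160]
  45 → USB stick 2  [load 150/160]
  30 → USB stick 3 (new)  [load 30/160]
  30 → USB stick 3  [load 60/160]
  20 → USB stick 3  [load 80/160]
3 USB sticks opened.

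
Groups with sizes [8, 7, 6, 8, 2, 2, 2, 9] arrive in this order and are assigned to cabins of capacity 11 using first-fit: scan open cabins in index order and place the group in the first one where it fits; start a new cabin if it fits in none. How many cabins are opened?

5

  8 → cabin 1 (new)  [load 8/11]
  7 → cabin 2 (new)  [load 7/11]
  6 → cabin 3 (new)  [load 6/11]
  8 → cabin 4 (new)  [load 8/11]
  2 → cabin 1  [load 10/11]
  2 → cabin 2  [load 9/11]
  2 → cabin 2  [load 11/11]
  9 → cabin 5 (new)  [load 9/11]
5 cabins opened.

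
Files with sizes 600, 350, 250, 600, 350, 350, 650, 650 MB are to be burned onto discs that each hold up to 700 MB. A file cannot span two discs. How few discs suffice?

Total = 650 + 650 + 600 + 600 + 350 + 350 + 350 + 250 = 3800 MB.
Lower bound: ⌈3800/700⌉ = 6 discs.
A packing using 6 discs:
  disc 1: 650 = 650
  disc 2: 650 = 650
  disc 3: 600 = 600
  disc 4: 600 = 600
  disc 5: 350 + 350 = 700
  disc 6: 350 + 250 = 600
This matches the lower bound, so 6 is optimal.

6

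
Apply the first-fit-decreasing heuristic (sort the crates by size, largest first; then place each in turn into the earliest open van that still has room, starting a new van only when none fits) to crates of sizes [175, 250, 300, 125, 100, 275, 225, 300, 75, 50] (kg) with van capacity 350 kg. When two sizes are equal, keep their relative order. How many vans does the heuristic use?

Sorted descending: 300, 300, 275, 250, 225, 175, 125, 100, 75, 50.
  300 → van 1 (new)  [load 300/350]
  300 → van 2 (new)  [load 300/350]
  275 → van 3 (new)  [load 275/350]
  250 → van 4 (new)  [load 250/350]
  225 → van 5 (new)  [load 225/350]
  175 → van 6 (new)  [load 175/350]
  125 → van 5  [load 350/350]
  100 → van 4  [load 350/350]
  75 → van 3  [load 350/350]
  50 → van 1  [load 350/350]
6 vans opened.

6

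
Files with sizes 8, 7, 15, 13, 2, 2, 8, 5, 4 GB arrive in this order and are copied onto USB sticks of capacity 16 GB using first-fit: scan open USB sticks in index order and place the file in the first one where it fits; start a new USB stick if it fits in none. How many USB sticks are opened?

5

  8 → USB stick 1 (new)  [load 8/16]
  7 → USB stick 1  [load 15/16]
  15 → USB stick 2 (new)  [load 15/16]
  13 → USB stick 3 (new)  [load 13/16]
  2 → USB stick 3  [load 15/16]
  2 → USB stick 4 (new)  [load 2/16]
  8 → USB stick 4  [load 10/16]
  5 → USB stick 4  [load 15/16]
  4 → USB stick 5 (new)  [load 4/16]
5 USB sticks opened.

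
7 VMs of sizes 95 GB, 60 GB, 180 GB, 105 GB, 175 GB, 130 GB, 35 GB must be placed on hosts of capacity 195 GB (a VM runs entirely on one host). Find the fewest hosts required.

Total = 180 + 175 + 130 + 105 + 95 + 60 + 35 = 780 GB.
Lower bound: ⌈780/195⌉ = 4 hosts.
A packing using 5 hosts:
  host 1: 180 = 180
  host 2: 175 = 175
  host 3: 130 + 60 = 190
  host 4: 105 + 35 = 140
  host 5: 95 = 95
No arrangement into 4 hosts stays within capacity, so 5 is optimal.

5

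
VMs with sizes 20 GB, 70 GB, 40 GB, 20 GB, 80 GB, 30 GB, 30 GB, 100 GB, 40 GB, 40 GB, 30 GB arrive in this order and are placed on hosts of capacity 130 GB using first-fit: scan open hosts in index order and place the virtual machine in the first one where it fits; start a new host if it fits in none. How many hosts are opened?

  20 → host 1 (new)  [load 20/130]
  70 → host 1  [load 90/130]
  40 → host 1  [load 130/130]
  20 → host 2 (new)  [load 20/130]
  80 → host 2  [load 100/130]
  30 → host 2  [load 130/130]
  30 → host 3 (new)  [load 30/130]
  100 → host 3  [load 130/130]
  40 → host 4 (new)  [load 40/130]
  40 → host 4  [load 80/130]
  30 → host 4  [load 110/130]
4 hosts opened.

4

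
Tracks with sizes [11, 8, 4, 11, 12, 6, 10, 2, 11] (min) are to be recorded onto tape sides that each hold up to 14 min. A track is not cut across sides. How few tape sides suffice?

Total = 12 + 11 + 11 + 11 + 10 + 8 + 6 + 4 + 2 = 75 min.
Lower bound: ⌈75/14⌉ = 6 tape sides.
A packing using 6 tape sides:
  side 1: 12 + 2 = 14
  side 2: 11 = 11
  side 3: 11 = 11
  side 4: 11 = 11
  side 5: 10 + 4 = 14
  side 6: 8 + 6 = 14
This matches the lower bound, so 6 is optimal.

6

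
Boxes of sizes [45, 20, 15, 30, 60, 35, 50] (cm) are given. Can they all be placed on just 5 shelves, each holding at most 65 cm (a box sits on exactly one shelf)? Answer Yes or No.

Yes

A valid assignment using 4 shelves:
  shelf 1: 60 = 60
  shelf 2: 50 + 15 = 65
  shelf 3: 45 + 20 = 65
  shelf 4: 35 + 30 = 65
That uses only 4 ≤ 5, so 5 shelves are enough.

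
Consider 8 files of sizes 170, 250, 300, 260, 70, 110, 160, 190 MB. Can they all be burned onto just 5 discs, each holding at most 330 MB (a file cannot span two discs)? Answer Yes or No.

A valid assignment using 5 discs:
  disc 1: 300 = 300
  disc 2: 260 + 70 = 330
  disc 3: 250 = 250
  disc 4: 190 + 110 = 300
  disc 5: 170 + 160 = 330
Every load is within 330 MB, so 5 discs suffice.

Yes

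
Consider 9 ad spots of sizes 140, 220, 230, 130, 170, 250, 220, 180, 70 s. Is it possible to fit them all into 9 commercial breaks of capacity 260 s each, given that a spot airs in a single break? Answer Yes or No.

Yes

A valid assignment using 8 commercial breaks:
  break 1: 250 = 250
  break 2: 230 = 230
  break 3: 220 = 220
  break 4: 220 = 220
  break 5: 180 + 70 = 250
  break 6: 170 = 170
  break 7: 140 = 140
  break 8: 130 = 130
That uses only 8 ≤ 9, so 9 commercial breaks are enough.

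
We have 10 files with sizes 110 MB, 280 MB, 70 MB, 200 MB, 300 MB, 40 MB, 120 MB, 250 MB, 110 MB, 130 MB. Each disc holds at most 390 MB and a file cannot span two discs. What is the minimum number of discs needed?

5

Total = 300 + 280 + 250 + 200 + 130 + 120 + 110 + 110 + 70 + 40 = 1610 MB.
Lower bound: ⌈1610/390⌉ = 5 discs.
A packing using 5 discs:
  disc 1: 300 + 70 = 370
  disc 2: 280 + 110 = 390
  disc 3: 250 + 130 = 380
  disc 4: 200 + 120 + 40 = 360
  disc 5: 110 = 110
This matches the lower bound, so 5 is optimal.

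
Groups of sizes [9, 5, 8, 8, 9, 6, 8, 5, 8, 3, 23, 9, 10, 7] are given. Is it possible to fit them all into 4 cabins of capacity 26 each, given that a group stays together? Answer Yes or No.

Total = 118; ⌈118/26⌉ = 5.
At least 5 cabins are required, but only 4 are allowed.

No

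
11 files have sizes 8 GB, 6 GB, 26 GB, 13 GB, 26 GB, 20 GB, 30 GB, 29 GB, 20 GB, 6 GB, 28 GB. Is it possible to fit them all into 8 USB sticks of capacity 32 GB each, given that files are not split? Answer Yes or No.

A valid assignment using 8 USB sticks:
  USB stick 1: 30 = 30
  USB stick 2: 29 = 29
  USB stick 3: 28 = 28
  USB stick 4: 26 + 6 = 32
  USB stick 5: 26 + 6 = 32
  USB stick 6: 20 + 8 = 28
  USB stick 7: 20 = 20
  USB stick 8: 13 = 13
Every load is within 32 GB, so 8 USB sticks suffice.

Yes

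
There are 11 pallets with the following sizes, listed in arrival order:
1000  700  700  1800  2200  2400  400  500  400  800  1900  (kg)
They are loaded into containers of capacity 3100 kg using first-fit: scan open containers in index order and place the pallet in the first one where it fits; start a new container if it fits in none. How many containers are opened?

5

  1000 → container 1 (new)  [load 1000/3100]
  700 → container 1  [load 1700/3100]
  700 → container 1  [load 2400/3100]
  1800 → container 2 (new)  [load 1800/3100]
  2200 → container 3 (new)  [load 2200/3100]
  2400 → container 4 (new)  [load 2400/3100]
  400 → container 1  [load 2800/3100]
  500 → container 2  [load 2300/3100]
  400 → container 2  [load 2700/3100]
  800 → container 3  [load 3000/3100]
  1900 → container 5 (new)  [load 1900/3100]
5 containers opened.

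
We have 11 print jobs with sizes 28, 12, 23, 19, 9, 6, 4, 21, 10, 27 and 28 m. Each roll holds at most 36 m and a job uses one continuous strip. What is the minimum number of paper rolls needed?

6

Total = 28 + 28 + 27 + 23 + 21 + 19 + 12 + 10 + 9 + 6 + 4 = 187 m.
Lower bound: ⌈187/36⌉ = 6 paper rolls.
A packing using 6 paper rolls:
  roll 1: 28 + 6 = 34
  roll 2: 28 + 4 = 32
  roll 3: 27 + 9 = 36
  roll 4: 23 + 12 = 35
  roll 5: 21 + 10 = 31
  roll 6: 19 = 19
This matches the lower bound, so 6 is optimal.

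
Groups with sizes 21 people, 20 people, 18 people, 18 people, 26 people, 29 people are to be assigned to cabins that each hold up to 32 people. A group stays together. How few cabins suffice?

6

Total = 29 + 26 + 21 + 20 + 18 + 18 = 132 people.
Lower bound: ⌈132/32⌉ = 5 cabins.
Also, 6 groups each exceed 16 people, and no two of those can share a cabin, so at least 6 cabins are needed.
A packing using 6 cabins:
  cabin 1: 29 = 29
  cabin 2: 26 = 26
  cabin 3: 21 = 21
  cabin 4: 20 = 20
  cabin 5: 18 = 18
  cabin 6: 18 = 18
This matches the lower bound, so 6 is optimal.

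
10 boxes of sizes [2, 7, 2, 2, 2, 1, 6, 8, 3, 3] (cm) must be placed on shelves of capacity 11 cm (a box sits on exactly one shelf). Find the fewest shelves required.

4

Total = 8 + 7 + 6 + 3 + 3 + 2 + 2 + 2 + 2 + 1 = 36 cm.
Lower bound: ⌈36/11⌉ = 4 shelves.
A packing using 4 shelves:
  shelf 1: 8 + 3 = 11
  shelf 2: 7 + 3 + 1 = 11
  shelf 3: 6 + 2 + 2 = 10
  shelf 4: 2 + 2 = 4
This matches the lower bound, so 4 is optimal.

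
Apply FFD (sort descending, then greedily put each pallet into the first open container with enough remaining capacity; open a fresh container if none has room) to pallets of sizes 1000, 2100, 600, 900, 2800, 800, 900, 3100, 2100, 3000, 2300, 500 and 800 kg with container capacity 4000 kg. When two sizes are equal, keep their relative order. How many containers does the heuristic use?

Sorted descending: 3100, 3000, 2800, 2300, 2100, 2100, 1000, 900, 900, 800, 800, 600, 500.
  3100 → container 1 (new)  [load 3100/4000]
  3000 → container 2 (new)  [load 3000/4000]
  2800 → container 3 (new)  [load 2800/4000]
  2300 → container 4 (new)  [load 2300/4000]
  2100 → container 5 (new)  [load 2100/4000]
  2100 → container 6 (new)  [load 2100/4000]
  1000 → container 2  [load 4000/4000]
  900 → container 1  [load 4000/4000]
  900 → container 3  [load 3700/4000]
  800 → container 4  [load 3100/4000]
  800 → container 4  [load 3900/4000]
  600 → container 5  [load 2700/4000]
  500 → container 5  [load 3200/4000]
6 containers opened.

6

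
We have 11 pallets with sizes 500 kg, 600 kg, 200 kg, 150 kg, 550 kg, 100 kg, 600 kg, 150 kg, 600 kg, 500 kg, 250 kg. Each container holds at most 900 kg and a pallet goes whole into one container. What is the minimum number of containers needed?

Total = 600 + 600 + 600 + 550 + 500 + 500 + 250 + 200 + 150 + 150 + 100 = 4200 kg.
Lower bound: ⌈4200/900⌉ = 5 containers.
Also, 6 pallets each exceed 450 kg, and no two of those can share a container, so at least 6 containers are needed.
A packing using 6 containers:
  container 1: 600 + 250 = 850
  container 2: 600 + 200 + 100 = 900
  container 3: 600 + 150 + 150 = 900
  container 4: 550 = 550
  container 5: 500 = 500
  container 6: 500 = 500
This matches the lower bound, so 6 is optimal.

6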